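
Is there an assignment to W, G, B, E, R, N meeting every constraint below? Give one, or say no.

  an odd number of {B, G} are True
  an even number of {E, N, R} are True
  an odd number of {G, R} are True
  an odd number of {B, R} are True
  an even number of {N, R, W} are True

Adding constraints 1, 3, 4 mod 2: every variable appears an even number of times on the left, so the left side is 0.
But the right sides sum to 1 (mod 2). 0 ≠ 1 — the system is inconsistent.

No satisfying assignment exists.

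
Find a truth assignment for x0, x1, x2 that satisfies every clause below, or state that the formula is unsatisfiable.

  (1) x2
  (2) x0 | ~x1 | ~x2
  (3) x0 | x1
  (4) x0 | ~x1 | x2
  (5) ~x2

Case x2 = True:
  Clause (~x2) is falsified — contradiction.
Case x2 = False:
  Clause (x2) is falsified — contradiction.
Both cases fail, so the formula is unsatisfiable.

Unsatisfiable — no assignment works.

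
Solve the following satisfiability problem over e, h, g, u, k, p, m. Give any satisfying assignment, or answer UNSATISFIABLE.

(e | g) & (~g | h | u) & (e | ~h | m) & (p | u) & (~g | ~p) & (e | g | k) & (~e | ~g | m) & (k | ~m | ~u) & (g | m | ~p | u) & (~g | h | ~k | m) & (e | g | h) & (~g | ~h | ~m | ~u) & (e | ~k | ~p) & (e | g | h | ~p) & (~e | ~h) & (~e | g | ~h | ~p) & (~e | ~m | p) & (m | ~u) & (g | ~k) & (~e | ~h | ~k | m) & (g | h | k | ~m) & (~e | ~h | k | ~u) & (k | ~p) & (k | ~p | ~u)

e: False; h: False; g: True; u: True; k: True; p: False; m: True

Set e = False.
  then (e | g) forces g = True.
  then (~g | ~p) forces p = False.
  then (p | u) forces u = True.
  then (m | ~u) forces m = True.
  then (k | ~m | ~u) forces k = True.
  then (~g | ~h | ~m | ~u) forces h = False.
All clauses satisfied.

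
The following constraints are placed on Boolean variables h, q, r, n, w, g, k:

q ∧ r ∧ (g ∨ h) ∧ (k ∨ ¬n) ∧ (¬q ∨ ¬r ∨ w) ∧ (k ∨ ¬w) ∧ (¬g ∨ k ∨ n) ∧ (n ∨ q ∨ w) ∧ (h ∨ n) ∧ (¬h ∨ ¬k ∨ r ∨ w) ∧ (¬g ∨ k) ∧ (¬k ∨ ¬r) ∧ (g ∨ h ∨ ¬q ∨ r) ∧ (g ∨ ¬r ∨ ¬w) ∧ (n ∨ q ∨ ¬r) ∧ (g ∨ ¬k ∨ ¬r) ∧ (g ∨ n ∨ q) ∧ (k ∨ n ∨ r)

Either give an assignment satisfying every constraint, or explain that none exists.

Case q = True:
  (r) forces r = True.
  (¬q ∨ ¬r ∨ w) forces w = True.
  (k ∨ ¬w) forces k = True.
  Clause (¬k ∨ ¬r) is falsified — contradiction.
Case q = False:
  Clause (q) is falsified — contradiction.
Both cases fail, so the formula is unsatisfiable.

Unsatisfiable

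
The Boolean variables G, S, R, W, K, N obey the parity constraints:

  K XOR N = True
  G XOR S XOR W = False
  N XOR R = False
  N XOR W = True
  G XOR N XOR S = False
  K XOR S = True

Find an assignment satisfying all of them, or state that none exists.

The formula is unsatisfiable.

Adding constraints 2, 4, 5 mod 2: every variable appears an even number of times on the left, so the left side is 0.
But the right sides sum to 1 (mod 2). 0 ≠ 1 — the system is inconsistent.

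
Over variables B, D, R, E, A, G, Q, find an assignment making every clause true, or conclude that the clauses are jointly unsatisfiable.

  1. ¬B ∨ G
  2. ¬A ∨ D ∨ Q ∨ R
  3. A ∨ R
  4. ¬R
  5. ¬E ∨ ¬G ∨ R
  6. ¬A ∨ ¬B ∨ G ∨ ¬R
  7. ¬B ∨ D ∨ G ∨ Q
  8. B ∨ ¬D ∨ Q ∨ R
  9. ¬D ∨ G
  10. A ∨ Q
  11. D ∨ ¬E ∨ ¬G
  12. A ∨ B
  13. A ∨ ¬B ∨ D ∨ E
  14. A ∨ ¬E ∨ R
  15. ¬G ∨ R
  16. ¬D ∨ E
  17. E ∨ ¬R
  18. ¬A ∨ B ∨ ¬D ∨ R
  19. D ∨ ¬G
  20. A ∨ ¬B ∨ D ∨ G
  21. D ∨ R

Case D = True:
  (¬R) forces R = False.
  (A ∨ R) forces A = True.
  (¬D ∨ G) forces G = True.
  Clause (¬G ∨ R) is falsified — contradiction.
Case D = False:
  (¬R) forces R = False.
  Clause (D ∨ R) is falsified — contradiction.
Both cases fail, so the formula is unsatisfiable.

No satisfying assignment exists.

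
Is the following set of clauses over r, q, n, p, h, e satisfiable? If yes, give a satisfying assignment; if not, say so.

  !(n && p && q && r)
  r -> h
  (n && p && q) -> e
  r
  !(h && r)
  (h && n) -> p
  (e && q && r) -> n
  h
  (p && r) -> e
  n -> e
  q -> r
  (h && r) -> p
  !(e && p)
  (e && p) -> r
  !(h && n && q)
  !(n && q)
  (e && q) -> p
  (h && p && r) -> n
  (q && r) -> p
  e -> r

Unsatisfiable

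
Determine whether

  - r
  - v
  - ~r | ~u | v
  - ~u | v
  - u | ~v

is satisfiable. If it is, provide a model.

Unit clause (r) forces r = True.
Unit clause (v) forces v = True.
In (u | ~v) only u is left, so u = True.
Check each clause:
  (r): r holds.
  (v): v holds.
  (~r | ~u | v): v holds.
  (~u | v): v holds.
  (u | ~v): u holds.
All clauses satisfied.

u=T; r=T; v=T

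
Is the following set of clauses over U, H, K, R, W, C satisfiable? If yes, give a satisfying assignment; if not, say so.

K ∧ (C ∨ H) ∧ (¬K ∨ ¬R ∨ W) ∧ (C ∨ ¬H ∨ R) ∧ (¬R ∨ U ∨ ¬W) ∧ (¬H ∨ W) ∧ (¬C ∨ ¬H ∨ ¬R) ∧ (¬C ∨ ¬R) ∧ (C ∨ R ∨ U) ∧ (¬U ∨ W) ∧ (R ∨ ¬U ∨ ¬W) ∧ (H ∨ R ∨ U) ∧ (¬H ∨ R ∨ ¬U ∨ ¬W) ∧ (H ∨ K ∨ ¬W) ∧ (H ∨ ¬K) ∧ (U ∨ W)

U: False, H: True, K: True, R: False, W: True, C: True

Unit clause (K) forces K = True.
In (H ∨ ¬K) only H is left, so H = True.
In (¬H ∨ W) only W is left, so W = True.
Set U = False.
  then (¬R ∨ U ∨ ¬W) forces R = False.
  then (C ∨ R ∨ U) forces C = True.
All clauses satisfied.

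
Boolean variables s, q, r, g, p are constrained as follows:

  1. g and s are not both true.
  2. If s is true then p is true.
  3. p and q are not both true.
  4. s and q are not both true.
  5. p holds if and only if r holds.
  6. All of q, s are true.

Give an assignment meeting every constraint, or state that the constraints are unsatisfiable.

Case q = True:
  (3) with q=T forces p = False.
  (2) with p=F forces s = False.
  Constraint (6) is violated (s=F) — contradiction.
Case q = False:
  Constraint (6) is violated (q=F) — contradiction.
Both cases fail — unsatisfiable.

Unsatisfiable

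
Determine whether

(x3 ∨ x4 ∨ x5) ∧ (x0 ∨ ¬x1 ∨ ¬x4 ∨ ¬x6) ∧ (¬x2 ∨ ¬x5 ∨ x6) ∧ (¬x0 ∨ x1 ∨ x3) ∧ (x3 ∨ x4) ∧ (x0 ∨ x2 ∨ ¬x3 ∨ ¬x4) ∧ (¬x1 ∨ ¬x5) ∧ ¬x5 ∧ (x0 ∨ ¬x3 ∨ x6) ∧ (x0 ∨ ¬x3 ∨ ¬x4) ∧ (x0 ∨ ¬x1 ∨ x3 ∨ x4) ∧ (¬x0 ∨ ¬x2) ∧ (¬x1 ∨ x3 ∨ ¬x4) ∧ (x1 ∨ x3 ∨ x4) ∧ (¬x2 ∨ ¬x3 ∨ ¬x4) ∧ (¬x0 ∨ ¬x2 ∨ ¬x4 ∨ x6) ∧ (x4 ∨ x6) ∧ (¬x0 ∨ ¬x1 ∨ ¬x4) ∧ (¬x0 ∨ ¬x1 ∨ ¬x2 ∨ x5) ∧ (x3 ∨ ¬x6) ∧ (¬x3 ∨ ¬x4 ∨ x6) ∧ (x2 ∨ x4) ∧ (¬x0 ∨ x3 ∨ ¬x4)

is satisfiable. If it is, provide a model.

x0 = False; x1 = False; x2 = True; x3 = True; x4 = False; x5 = False; x6 = True

Unit clause (¬x5) forces x5 = False.
Set x0 = False.
Set x1 = False.
Set x2 = True.
Set x3 = True.
  then (x0 ∨ ¬x3 ∨ x6) forces x6 = True.
  then (x0 ∨ ¬x3 ∨ ¬x4) forces x4 = False.
All clauses satisfied.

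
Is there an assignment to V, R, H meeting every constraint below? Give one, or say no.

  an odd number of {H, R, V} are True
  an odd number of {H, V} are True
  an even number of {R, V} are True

V: False; R: False; H: True

{H, R, V}: 1 true → odd ✓
{H, V}: 1 true → odd ✓
{R, V}: 0 true → even ✓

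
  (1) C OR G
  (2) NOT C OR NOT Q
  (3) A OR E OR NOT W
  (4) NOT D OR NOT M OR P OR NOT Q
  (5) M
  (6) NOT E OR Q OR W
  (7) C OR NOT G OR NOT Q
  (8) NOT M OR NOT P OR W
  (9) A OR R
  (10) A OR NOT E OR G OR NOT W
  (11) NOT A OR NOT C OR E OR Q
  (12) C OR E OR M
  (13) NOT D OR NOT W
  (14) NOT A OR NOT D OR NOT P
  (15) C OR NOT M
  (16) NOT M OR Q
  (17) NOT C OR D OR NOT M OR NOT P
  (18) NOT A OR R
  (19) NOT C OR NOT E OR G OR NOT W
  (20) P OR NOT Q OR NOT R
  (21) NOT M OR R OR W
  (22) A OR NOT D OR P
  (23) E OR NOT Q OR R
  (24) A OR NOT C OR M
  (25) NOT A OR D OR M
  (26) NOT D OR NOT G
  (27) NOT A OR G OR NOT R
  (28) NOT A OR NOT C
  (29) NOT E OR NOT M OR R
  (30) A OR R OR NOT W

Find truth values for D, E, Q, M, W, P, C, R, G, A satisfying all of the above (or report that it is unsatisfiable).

Case M = True:
  (C OR NOT M) forces C = True.
  (NOT C OR NOT Q) forces Q = False.
  Clause (NOT M OR Q) is falsified — contradiction.
Case M = False:
  Clause (M) is falsified — contradiction.
Both cases fail, so the formula is unsatisfiable.

The formula is unsatisfiable.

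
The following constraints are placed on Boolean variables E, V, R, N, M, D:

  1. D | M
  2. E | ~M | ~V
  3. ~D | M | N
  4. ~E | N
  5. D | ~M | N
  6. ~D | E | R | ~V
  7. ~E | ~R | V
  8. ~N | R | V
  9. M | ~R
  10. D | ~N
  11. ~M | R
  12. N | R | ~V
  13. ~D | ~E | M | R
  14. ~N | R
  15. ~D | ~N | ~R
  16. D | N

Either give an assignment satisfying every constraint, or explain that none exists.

Try E = True:
  (~E | N) forces N = True.
  (D | ~N) forces D = True.
  (~N | R) forces R = True.
  clause (~D | ~N | ~R) is falsified — backtrack.
So E = False.
Set V = False.
Try R = False:
  (~N | R | V) forces N = False.
  (~M | R) forces M = False.
  (D | M) forces D = True.
  clause (~D | M | N) is falsified — backtrack.
So R = True.
  then (M | ~R) forces M = True.
Try N = True:
  (D | ~N) forces D = True.
  clause (~D | ~N | ~R) is falsified — backtrack.
So N = False.
  then (D | ~M | N) forces D = True.
All clauses satisfied.

E = False, V = False, R = True, N = False, M = True, D = True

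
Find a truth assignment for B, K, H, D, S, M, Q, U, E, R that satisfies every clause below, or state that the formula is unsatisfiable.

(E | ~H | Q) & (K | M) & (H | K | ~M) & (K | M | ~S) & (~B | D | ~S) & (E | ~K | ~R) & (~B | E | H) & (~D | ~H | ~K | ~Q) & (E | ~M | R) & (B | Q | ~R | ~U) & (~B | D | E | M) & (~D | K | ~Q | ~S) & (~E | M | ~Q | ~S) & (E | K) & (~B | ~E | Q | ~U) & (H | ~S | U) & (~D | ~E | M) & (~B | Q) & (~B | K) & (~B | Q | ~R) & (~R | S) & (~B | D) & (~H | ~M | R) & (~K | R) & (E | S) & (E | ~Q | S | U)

B=F, K=F, H=T, D=T, S=T, M=T, Q=F, U=F, E=T, R=T

Set B = False.
Set K = False.
  then (K | M) forces M = True.
  then (H | K | ~M) forces H = True.
  then (E | K) forces E = True.
  then (~H | ~M | R) forces R = True.
  then (~R | S) forces S = True.
Set D = True.
  then (~D | K | ~Q | ~S) forces Q = False.
  then (B | Q | ~R | ~U) forces U = False.
All clauses satisfied.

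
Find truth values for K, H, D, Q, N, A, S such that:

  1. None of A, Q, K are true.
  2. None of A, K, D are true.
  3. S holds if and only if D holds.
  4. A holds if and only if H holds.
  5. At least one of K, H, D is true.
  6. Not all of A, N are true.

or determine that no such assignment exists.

Unsatisfiable

Case H = True:
  (1) forces A = False.
  Constraint (4) is violated (A=F, H=T) — contradiction.
Case H = False:
  (1) forces A = False.
  (1) forces Q = False.
  (1) forces K = False.
  (2) forces D = False.
  Constraint (5) is violated (K=F, H=F, D=F) — contradiction.
Both cases fail — unsatisfiable.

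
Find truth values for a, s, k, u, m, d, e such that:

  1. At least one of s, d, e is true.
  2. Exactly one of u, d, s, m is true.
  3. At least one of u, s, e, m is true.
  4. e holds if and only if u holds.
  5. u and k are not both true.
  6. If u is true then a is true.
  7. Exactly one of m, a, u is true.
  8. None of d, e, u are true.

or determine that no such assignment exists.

a=T, s=T, k=T, u=F, m=F, d=F, e=F

  (1) {s, d, e}: 1 true — at least one ✓
  (2) {u, d, s, m}: 1 true — exactly one ✓
  (3) {u, s, e, m}: 1 true — at least one ✓
  (4) e=F, u=F — same ✓
  (5) u=F, k=T — not both ✓
  (6) u=F ⇒ a: vacuous ✓
  (7) {m, a, u}: 1 true — exactly one ✓
  (8) {d, e, u}: 0 true — none ✓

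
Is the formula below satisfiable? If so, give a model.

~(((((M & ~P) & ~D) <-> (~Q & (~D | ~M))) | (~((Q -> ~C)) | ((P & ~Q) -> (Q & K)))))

D = True; K = False; M = False; Q = False; C = False; P = True

  ~(((((M & ~P) & ~D) <-> (~Q & (~D | ~M))) | (~((Q -> ~C)) | ((P & ~Q) -> (Q & K))))) = True
    (((M & ~P) & ~D) <-> (~Q & (~D | ~M))) | (~((Q -> ~C)) | ((P & ~Q) -> (Q & K))) = False
      ((M & ~P) & ~D) <-> (~Q & (~D | ~M)) = False
        (M & ~P) & ~D = False
          M & ~P = False
            ~P = False
          ~D = False
        ~Q & (~D | ~M) = True
          ~Q = True
          ~D | ~M = True
            ~D = False
            ~M = True
      ~((Q -> ~C)) | ((P & ~Q) -> (Q & K)) = False
        ~((Q -> ~C)) = False
          Q -> ~C = True
            ~C = True
        (P & ~Q) -> (Q & K) = False
          P & ~Q = True
            ~Q = True
          Q & K = False
The formula evaluates to True.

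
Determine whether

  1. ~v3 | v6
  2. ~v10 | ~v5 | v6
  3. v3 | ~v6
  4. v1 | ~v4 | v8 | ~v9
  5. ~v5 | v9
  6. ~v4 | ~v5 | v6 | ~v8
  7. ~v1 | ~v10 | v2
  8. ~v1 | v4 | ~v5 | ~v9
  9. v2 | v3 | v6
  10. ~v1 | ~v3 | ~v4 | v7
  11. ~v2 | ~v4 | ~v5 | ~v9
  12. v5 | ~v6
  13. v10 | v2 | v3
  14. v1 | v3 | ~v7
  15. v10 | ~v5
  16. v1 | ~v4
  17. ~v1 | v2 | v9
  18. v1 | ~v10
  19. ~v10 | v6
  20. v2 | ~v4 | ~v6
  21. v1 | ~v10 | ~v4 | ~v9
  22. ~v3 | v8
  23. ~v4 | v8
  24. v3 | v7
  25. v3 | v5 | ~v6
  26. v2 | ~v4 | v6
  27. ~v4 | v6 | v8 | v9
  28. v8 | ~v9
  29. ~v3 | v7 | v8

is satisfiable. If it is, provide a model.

Set v1 = True.
Try v2 = False:
  (~v1 | ~v10 | v2) forces v10 = False.
  (v10 | v2 | v3) forces v3 = True.
  (~v3 | v6) forces v6 = True.
  (v5 | ~v6) forces v5 = True.
  clause (v10 | ~v5) is falsified — backtrack.
So v2 = True.
Set v3 = False.
  then (v3 | ~v6) forces v6 = False.
  then (~v10 | v6) forces v10 = False.
  then (v3 | v7) forces v7 = True.
  then (v10 | ~v5) forces v5 = False.
Set v4 = False.
Set v8 = True.
Set v9 = True.
All clauses satisfied.

v1=T, v2=T, v3=F, v4=F, v5=F, v6=F, v7=T, v8=T, v9=T, v10=F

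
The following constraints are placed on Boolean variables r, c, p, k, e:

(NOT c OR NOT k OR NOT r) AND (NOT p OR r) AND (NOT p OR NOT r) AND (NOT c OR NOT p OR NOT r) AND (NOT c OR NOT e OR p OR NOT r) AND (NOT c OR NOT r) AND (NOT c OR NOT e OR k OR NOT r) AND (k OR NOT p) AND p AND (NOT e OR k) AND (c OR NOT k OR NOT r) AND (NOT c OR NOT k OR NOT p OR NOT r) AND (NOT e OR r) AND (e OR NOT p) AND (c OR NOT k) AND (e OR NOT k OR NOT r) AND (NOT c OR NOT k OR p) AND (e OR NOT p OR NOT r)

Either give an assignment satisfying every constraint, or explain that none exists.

UNSATISFIABLE

Case p = True:
  (NOT p OR r) forces r = True.
  Clause (NOT p OR NOT r) is falsified — contradiction.
Case p = False:
  Clause (p) is falsified — contradiction.
Both cases fail, so the formula is unsatisfiable.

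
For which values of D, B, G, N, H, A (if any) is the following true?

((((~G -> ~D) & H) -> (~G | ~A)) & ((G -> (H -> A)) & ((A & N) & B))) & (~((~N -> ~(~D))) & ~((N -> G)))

No satisfying assignment exists.

Case N = True: the conjunct ~((~N -> ~(~D))) becomes ~((False -> ~(~D))) = False.
Case N = False: the conjunct N is False.
Both cases fail — unsatisfiable.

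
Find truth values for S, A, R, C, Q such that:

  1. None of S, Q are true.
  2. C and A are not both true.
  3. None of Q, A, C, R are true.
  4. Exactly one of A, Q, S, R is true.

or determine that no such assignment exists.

Case R = True:
  Constraint (3) is violated (R=T) — contradiction.
Case R = False:
  (1) forces S = False.
  (1) forces Q = False.
  (3) forces A = False.
  Constraint (4) is violated (A=F, Q=F, S=F, R=F) — contradiction.
Both cases fail — unsatisfiable.

UNSATISFIABLE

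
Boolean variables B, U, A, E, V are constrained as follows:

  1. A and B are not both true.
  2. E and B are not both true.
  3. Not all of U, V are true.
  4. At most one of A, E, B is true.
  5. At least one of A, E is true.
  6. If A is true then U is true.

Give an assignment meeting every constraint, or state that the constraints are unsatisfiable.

B = False, U = False, A = False, E = True, V = True

  (1) A=F, B=F — not both ✓
  (2) E=T, B=F — not both ✓
  (3) {U, V}: 1/2 true — not all ✓
  (4) {A, E, B}: 1 true — at most one ✓
  (5) {A, E}: 1 true — at least one ✓
  (6) A=F ⇒ U: vacuous ✓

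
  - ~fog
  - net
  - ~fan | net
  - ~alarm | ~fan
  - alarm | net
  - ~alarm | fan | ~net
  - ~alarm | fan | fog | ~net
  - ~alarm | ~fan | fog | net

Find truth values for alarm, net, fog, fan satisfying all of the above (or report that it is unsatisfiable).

Unit clause (~fog) forces fog = False.
Unit clause (net) forces net = True.
Set alarm = False.
Set fan = True.
Check each clause:
  (~fog): ~fog holds.
  (net): net holds.
  (~fan | net): net holds.
  (~alarm | ~fan): ~alarm holds.
  (alarm | net): net holds.
  (~alarm | fan | ~net): ~alarm holds.
  (~alarm | fan | fog | ~net): ~alarm holds.
  (~alarm | ~fan | fog | net): ~alarm holds.
All clauses satisfied.

alarm: False; net: True; fog: False; fan: True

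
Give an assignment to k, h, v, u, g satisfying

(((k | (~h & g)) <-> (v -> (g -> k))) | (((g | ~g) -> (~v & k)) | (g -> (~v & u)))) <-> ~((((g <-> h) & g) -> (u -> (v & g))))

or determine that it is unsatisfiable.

k: True, h: True, v: False, u: True, g: True

  (((k | (~h & g)) <-> (v -> (g -> k))) | (((g | ~g) -> (~v & k)) | (g -> (~v & u)))) <-> ~((((g <-> h) & g) -> (u -> (v & g)))) = True
    ((k | (~h & g)) <-> (v -> (g -> k))) | (((g | ~g) -> (~v & k)) | (g -> (~v & u))) = True
      (k | (~h & g)) <-> (v -> (g -> k)) = True
        k | (~h & g) = True
          ~h & g = False
            ~h = False
        v -> (g -> k) = True
          g -> k = True
      ((g | ~g) -> (~v & k)) | (g -> (~v & u)) = True
        (g | ~g) -> (~v & k) = True
          g | ~g = True
            ~g = False
          ~v & k = True
            ~v = True
        g -> (~v & u) = True
          ~v & u = True
            ~v = True
    ~((((g <-> h) & g) -> (u -> (v & g)))) = True
      ((g <-> h) & g) -> (u -> (v & g)) = False
        (g <-> h) & g = True
          g <-> h = True
        u -> (v & g) = False
          v & g = False
The formula evaluates to True.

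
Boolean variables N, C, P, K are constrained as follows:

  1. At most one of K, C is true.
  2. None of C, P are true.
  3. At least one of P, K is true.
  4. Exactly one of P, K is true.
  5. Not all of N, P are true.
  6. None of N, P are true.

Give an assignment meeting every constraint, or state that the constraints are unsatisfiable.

N = False, C = False, P = False, K = True

  (1) {K, C}: 1 true — at most one ✓
  (2) {C, P}: 0 true — none ✓
  (3) {P, K}: 1 true — at least one ✓
  (4) {P, K}: 1 true — exactly one ✓
  (5) {N, P}: 0/2 true — not all ✓
  (6) {N, P}: 0 true — none ✓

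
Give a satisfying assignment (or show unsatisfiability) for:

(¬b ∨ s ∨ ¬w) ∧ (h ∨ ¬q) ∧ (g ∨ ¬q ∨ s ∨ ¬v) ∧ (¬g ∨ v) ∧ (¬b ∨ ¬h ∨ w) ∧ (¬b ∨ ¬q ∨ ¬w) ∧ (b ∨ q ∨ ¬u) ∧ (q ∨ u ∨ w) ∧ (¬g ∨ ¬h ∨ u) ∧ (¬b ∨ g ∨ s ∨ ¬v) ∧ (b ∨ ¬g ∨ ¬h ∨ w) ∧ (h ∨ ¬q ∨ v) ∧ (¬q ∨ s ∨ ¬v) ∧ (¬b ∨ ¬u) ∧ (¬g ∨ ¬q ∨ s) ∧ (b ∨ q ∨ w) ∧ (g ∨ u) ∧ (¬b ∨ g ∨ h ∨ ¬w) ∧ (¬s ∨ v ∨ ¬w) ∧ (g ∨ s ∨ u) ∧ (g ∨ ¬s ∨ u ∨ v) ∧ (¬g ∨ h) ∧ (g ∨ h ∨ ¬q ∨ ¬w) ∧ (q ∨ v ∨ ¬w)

s: True, w: True, b: False, g: False, q: True, h: True, u: True, v: True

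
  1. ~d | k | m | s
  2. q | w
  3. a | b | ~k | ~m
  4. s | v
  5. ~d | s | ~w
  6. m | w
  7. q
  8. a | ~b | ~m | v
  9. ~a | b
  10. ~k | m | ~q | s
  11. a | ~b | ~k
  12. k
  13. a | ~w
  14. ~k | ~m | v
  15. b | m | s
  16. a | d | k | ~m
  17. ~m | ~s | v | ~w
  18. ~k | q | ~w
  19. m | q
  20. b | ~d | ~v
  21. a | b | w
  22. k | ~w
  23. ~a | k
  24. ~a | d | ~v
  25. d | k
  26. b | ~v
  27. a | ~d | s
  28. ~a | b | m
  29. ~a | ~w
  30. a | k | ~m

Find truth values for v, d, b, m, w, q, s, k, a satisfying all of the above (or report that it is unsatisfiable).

Unit clause (q) forces q = True.
Unit clause (k) forces k = True.
Try v = False:
  (s | v) forces s = True.
  (~k | ~m | v) forces m = False.
  (m | w) forces w = True.
  (a | ~w) forces a = True.
  clause (~a | ~w) is falsified — backtrack.
So v = True.
  then (b | ~v) forces b = True.
  then (a | ~b | ~k) forces a = True.
  then (~a | d | ~v) forces d = True.
  then (~a | ~w) forces w = False.
  then (m | w) forces m = True.
Set s = False.
All clauses satisfied.

v: True, d: True, b: True, m: True, w: False, q: True, s: False, k: True, a: True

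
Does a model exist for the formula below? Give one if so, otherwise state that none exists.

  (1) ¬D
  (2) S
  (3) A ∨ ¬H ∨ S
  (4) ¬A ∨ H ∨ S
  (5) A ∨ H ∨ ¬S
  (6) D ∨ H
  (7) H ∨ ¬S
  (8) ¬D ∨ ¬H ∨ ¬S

H = True, D = False, S = True, A = True

Unit clause (¬D) forces D = False.
Unit clause (S) forces S = True.
In (D ∨ H) only H is left, so H = True.
Set A = True.
All clauses satisfied.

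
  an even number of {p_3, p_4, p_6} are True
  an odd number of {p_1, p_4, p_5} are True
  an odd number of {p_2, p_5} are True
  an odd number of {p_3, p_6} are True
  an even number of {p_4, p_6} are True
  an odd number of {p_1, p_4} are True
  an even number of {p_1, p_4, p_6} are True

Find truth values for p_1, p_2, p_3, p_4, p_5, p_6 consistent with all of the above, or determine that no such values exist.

p_1: False, p_2: True, p_3: False, p_4: True, p_5: False, p_6: True

{p_3, p_4, p_6}: 2 true → even ✓
{p_1, p_4, p_5}: 1 true → odd ✓
{p_2, p_5}: 1 true → odd ✓
{p_3, p_6}: 1 true → odd ✓
{p_4, p_6}: 2 true → even ✓
{p_1, p_4}: 1 true → odd ✓
{p_1, p_4, p_6}: 2 true → even ✓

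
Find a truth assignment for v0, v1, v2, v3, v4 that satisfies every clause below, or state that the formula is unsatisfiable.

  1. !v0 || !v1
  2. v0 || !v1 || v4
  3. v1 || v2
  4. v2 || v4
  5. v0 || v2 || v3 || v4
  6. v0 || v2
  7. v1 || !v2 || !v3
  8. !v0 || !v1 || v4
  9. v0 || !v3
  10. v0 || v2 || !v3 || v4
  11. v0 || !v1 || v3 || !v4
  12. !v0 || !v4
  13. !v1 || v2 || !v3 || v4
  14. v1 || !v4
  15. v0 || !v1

Set v0 = True.
  then (!v0 || !v1) forces v1 = False.
  then (v1 || v2) forces v2 = True.
  then (v1 || !v2 || !v3) forces v3 = False.
  then (!v0 || !v4) forces v4 = False.
All clauses satisfied.

v0 = True, v1 = False, v2 = True, v3 = False, v4 = False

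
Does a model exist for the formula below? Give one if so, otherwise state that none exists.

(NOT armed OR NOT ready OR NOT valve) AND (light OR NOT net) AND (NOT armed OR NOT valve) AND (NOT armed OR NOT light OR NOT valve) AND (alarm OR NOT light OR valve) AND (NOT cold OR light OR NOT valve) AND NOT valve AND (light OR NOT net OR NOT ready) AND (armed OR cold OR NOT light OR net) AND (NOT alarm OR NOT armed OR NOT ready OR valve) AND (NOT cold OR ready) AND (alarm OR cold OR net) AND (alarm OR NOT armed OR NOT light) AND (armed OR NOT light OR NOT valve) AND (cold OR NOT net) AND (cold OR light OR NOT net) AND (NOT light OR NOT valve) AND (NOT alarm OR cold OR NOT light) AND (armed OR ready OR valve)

Unit clause (NOT valve) forces valve = False.
Set armed = True.
Set alarm = False.
  then (alarm OR NOT light OR valve) forces light = False.
  then (light OR NOT net) forces net = False.
  then (alarm OR cold OR net) forces cold = True.
  then (NOT cold OR ready) forces ready = True.
All clauses satisfied.

armed = True; alarm = False; cold = True; ready = True; light = False; net = False; valve = False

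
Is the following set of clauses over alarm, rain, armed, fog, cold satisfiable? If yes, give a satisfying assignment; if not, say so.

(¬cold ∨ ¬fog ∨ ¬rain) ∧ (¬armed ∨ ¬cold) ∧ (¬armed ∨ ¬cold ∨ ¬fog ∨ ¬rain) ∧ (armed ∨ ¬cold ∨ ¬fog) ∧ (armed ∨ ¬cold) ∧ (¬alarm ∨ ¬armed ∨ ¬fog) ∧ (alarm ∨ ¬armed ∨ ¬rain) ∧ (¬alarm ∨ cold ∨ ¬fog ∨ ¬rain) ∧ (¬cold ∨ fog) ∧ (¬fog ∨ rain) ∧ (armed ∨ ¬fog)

alarm: True, rain: False, armed: False, fog: False, cold: False

Set alarm = True.
Set rain = False.
  then (¬fog ∨ rain) forces fog = False.
  then (¬cold ∨ fog) forces cold = False.
Set armed = False.
All clauses satisfied.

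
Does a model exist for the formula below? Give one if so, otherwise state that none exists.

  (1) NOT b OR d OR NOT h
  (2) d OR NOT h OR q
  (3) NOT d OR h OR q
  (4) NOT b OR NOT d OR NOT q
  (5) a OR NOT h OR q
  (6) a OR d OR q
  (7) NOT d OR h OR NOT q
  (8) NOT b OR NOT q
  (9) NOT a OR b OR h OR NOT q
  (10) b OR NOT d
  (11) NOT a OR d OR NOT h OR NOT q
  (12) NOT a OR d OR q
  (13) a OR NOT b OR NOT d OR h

h: True, d: True, b: True, a: True, q: False

Set h = True.
Set d = True.
  then (b OR NOT d) forces b = True.
  then (NOT b OR NOT d OR NOT q) forces q = False.
  then (a OR NOT h OR q) forces a = True.
All clauses satisfied.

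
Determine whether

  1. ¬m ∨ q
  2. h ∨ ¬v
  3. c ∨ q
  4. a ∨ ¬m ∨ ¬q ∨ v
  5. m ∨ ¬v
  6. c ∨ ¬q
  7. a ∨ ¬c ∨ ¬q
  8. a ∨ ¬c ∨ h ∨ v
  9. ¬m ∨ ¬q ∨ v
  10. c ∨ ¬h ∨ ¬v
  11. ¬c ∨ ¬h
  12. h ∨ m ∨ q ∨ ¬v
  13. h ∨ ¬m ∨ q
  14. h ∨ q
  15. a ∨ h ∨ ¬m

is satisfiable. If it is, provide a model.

Try h = True:
  (¬c ∨ ¬h) forces c = False.
  (c ∨ q) forces q = True.
  clause (c ∨ ¬q) is falsified — backtrack.
So h = False.
  then (h ∨ ¬v) forces v = False.
  then (h ∨ q) forces q = True.
  then (c ∨ ¬q) forces c = True.
  then (a ∨ ¬c ∨ ¬q) forces a = True.
  then (¬m ∨ ¬q ∨ v) forces m = False.
All clauses satisfied.

h=F, a=T, c=T, v=F, q=T, m=F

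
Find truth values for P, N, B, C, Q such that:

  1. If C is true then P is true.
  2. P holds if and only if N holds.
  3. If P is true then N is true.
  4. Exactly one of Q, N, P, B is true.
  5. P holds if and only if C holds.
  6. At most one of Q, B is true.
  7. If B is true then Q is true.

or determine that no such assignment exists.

P: False; N: False; B: False; C: False; Q: True

  (1) C=F ⇒ P: vacuous ✓
  (2) P=F, N=F — same ✓
  (3) P=F ⇒ N: vacuous ✓
  (4) {Q, N, P, B}: 1 true — exactly one ✓
  (5) P=F, C=F — same ✓
  (6) {Q, B}: 1 true — at most one ✓
  (7) B=F ⇒ Q: vacuous ✓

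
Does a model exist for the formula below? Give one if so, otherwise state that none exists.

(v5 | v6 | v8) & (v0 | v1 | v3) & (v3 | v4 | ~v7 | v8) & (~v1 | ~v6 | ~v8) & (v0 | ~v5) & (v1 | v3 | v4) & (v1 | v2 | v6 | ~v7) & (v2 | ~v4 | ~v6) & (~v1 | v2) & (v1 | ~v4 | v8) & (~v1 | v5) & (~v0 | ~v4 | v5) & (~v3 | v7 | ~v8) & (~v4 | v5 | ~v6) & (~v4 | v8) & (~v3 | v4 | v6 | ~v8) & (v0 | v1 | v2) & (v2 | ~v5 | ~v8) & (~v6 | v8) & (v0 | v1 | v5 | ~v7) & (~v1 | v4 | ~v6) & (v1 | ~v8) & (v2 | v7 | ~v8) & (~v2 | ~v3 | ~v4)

Set v0 = True.
Set v1 = True.
  then (~v1 | v2) forces v2 = True.
  then (~v1 | v5) forces v5 = True.
Set v3 = False.
Set v4 = False.
  then (~v1 | v4 | ~v6) forces v6 = False.
Set v7 = True.
  then (v3 | v4 | ~v7 | v8) forces v8 = True.
All clauses satisfied.

v0=T, v1=T, v2=T, v3=F, v4=F, v5=T, v6=F, v7=T, v8=T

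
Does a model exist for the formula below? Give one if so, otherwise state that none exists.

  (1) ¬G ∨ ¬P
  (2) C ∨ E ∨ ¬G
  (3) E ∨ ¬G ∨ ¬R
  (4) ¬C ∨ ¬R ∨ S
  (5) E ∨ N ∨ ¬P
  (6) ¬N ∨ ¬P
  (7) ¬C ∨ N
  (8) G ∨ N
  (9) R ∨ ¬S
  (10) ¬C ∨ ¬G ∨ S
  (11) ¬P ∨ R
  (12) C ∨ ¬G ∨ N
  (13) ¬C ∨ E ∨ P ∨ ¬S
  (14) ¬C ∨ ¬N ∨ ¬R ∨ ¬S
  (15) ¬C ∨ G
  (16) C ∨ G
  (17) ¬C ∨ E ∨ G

Set R = True.
Set E = True.
Try G = False:
  (G ∨ N) forces N = True.
  (¬N ∨ ¬P) forces P = False.
  (¬C ∨ G) forces C = False.
  clause (C ∨ G) is falsified — backtrack.
So G = True.
  then (¬G ∨ ¬P) forces P = False.
Set C = False.
  then (C ∨ ¬G ∨ N) forces N = True.
Set S = True.
All clauses satisfied.

R: True, E: True, G: True, P: False, C: False, N: True, S: True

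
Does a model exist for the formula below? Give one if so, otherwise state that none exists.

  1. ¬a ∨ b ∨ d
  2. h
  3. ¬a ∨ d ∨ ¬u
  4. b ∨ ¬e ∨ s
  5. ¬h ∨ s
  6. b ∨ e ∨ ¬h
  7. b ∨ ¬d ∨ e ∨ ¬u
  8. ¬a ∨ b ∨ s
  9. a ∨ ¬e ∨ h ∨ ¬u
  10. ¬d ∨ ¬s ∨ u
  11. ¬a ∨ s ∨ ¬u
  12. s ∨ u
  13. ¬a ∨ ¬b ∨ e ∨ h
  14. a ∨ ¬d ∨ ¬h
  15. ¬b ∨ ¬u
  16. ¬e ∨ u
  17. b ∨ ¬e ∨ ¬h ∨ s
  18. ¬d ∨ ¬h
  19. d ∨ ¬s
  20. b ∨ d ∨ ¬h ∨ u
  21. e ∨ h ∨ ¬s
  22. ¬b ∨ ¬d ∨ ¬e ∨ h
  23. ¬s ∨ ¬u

Case h = True:
  (¬h ∨ s) forces s = True.
  (¬d ∨ ¬h) forces d = False.
  Clause (d ∨ ¬s) is falsified — contradiction.
Case h = False:
  Clause (h) is falsified — contradiction.
Both cases fail, so the formula is unsatisfiable.

Unsatisfiable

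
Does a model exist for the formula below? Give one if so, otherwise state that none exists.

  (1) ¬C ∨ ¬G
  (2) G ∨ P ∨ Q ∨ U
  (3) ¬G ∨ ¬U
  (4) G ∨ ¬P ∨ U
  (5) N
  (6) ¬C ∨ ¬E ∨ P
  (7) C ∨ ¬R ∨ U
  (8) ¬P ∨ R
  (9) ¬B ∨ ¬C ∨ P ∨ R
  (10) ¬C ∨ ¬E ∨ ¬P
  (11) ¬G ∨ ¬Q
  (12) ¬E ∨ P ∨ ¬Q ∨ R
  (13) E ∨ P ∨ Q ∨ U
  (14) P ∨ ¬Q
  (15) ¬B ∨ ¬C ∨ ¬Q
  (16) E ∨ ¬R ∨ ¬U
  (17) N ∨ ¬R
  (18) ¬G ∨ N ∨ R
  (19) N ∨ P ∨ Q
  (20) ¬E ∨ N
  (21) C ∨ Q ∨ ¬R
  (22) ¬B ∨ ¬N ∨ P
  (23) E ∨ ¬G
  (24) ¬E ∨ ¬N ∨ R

Unit clause (N) forces N = True.
Set C = False.
Set R = False.
  then (¬P ∨ R) forces P = False.
  then (P ∨ ¬Q) forces Q = False.
  then (¬B ∨ ¬N ∨ P) forces B = False.
  then (¬E ∨ ¬N ∨ R) forces E = False.
  then (E ∨ P ∨ Q ∨ U) forces U = True.
  then (E ∨ ¬G) forces G = False.
All clauses satisfied.

C: False, R: False, U: True, E: False, B: False, P: False, N: True, Q: False, G: False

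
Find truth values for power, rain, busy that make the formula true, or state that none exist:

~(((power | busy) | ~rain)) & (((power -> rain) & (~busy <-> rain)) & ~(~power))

Case power = True: the conjunct ~(((power | busy) | ~rain)) becomes ~((True | ~rain)) = False.
Case power = False: the conjunct ~(~power) becomes ~(~False) = False.
Both cases fail — unsatisfiable.

No satisfying assignment exists.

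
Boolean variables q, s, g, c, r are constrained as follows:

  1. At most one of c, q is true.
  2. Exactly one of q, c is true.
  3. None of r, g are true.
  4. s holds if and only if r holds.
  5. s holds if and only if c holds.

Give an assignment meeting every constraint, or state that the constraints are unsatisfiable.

q=T; s=F; g=F; c=F; r=F

  (1) {c, q}: 1 true — at most one ✓
  (2) {q, c}: 1 true — exactly one ✓
  (3) {r, g}: 0 true — none ✓
  (4) s=F, r=F — same ✓
  (5) s=F, c=F — same ✓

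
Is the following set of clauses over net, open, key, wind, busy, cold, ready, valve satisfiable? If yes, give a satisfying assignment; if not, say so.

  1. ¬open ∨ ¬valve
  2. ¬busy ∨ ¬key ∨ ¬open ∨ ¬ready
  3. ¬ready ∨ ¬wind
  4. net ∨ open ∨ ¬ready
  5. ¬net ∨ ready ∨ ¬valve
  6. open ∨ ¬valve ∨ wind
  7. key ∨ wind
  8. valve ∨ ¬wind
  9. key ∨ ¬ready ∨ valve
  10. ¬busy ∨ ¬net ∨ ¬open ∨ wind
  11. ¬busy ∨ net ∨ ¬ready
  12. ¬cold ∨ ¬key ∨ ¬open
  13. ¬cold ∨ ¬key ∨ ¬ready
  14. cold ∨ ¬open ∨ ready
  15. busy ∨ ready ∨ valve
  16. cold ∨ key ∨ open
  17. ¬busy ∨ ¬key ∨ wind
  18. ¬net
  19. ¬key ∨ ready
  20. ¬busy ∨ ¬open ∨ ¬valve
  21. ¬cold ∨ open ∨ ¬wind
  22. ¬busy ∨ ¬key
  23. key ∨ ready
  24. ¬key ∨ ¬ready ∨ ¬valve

net=F; open=T; key=T; wind=F; busy=F; cold=F; ready=T; valve=F

Unit clause (¬net) forces net = False.
Set open = True.
  then (¬open ∨ ¬valve) forces valve = False.
  then (valve ∨ ¬wind) forces wind = False.
  then (key ∨ wind) forces key = True.
  then (¬cold ∨ ¬key ∨ ¬open) forces cold = False.
  then (cold ∨ ¬open ∨ ready) forces ready = True.
  then (¬busy ∨ ¬key ∨ wind) forces busy = False.
All clauses satisfied.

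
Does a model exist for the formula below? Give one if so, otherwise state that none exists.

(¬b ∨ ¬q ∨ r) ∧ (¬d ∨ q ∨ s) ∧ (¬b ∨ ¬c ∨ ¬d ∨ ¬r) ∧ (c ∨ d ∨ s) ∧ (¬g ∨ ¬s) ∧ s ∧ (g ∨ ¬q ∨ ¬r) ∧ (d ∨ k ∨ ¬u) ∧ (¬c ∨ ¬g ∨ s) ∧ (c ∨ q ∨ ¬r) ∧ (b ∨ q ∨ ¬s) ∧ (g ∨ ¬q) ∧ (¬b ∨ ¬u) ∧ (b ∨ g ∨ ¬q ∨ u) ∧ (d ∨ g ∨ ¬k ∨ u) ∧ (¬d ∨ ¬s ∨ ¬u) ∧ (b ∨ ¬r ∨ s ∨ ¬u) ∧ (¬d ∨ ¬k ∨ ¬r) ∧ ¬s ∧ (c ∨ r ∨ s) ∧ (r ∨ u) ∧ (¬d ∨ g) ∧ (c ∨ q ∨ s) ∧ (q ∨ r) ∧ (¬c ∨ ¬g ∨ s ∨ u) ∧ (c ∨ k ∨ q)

Case s = True:
  Clause (¬s) is falsified — contradiction.
Case s = False:
  Clause (s) is falsified — contradiction.
Both cases fail, so the formula is unsatisfiable.

Unsatisfiable — no assignment works.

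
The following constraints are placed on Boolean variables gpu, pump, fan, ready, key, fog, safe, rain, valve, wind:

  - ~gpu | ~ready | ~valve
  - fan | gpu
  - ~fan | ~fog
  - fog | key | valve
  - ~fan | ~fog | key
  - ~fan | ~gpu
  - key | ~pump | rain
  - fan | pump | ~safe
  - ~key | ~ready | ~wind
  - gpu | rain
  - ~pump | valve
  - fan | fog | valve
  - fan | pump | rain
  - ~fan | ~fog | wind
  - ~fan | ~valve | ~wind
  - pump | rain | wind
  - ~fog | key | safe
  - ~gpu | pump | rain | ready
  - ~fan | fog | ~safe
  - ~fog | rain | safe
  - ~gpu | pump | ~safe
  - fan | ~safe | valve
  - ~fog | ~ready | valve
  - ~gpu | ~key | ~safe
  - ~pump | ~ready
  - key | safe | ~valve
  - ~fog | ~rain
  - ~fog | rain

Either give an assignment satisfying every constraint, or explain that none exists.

Set gpu = False.
  then (fan | gpu) forces fan = True.
  then (~fan | ~fog) forces fog = False.
  then (gpu | rain) forces rain = True.
  then (~fan | fog | ~safe) forces safe = False.
Set pump = False.
Set ready = True.
Try key = False:
  (fog | key | valve) forces valve = True.
  clause (key | safe | ~valve) is falsified — backtrack.
So key = True.
  then (~key | ~ready | ~wind) forces wind = False.
Set valve = False.
All clauses satisfied.

gpu=F, pump=F, fan=T, ready=T, key=T, fog=F, safe=F, rain=T, valve=F, wind=F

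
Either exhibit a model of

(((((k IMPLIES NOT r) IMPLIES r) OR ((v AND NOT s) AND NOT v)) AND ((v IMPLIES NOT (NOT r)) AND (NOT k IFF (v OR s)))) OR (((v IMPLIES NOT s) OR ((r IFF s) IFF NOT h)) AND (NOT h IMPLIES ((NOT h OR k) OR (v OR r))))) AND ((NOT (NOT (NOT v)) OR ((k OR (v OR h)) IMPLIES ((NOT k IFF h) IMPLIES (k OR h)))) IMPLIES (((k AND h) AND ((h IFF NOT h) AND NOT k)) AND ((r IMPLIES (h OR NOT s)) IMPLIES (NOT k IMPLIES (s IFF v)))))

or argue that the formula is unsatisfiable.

Unsatisfiable — no assignment works.

The conjunct (NOT (NOT (NOT v)) OR ((k OR (v OR h)) IMPLIES ((NOT k IFF h) IMPLIES (k OR h)))) IMPLIES (((k AND h) AND ((h IFF NOT h) AND NOT k)) AND ((r IMPLIES (h OR NOT s)) IMPLIES (NOT k IMPLIES (s IFF v)))) is unsatisfiable on its own:
  h = True: this becomes (NOT (NOT (NOT v)) OR True) IMPLIES (False AND (NOT k IMPLIES (s IFF v))) = False.
  h = False: simplifies to NOT ((NOT (NOT (NOT v)) OR ((k OR v) IMPLIES (k IMPLIES k)))).
    k = True: this becomes NOT ((NOT (NOT (NOT v)) OR True)) = False.
    k = False: this becomes NOT ((NOT (NOT (NOT v)) OR True)) = False.
So the whole conjunction is unsatisfiable.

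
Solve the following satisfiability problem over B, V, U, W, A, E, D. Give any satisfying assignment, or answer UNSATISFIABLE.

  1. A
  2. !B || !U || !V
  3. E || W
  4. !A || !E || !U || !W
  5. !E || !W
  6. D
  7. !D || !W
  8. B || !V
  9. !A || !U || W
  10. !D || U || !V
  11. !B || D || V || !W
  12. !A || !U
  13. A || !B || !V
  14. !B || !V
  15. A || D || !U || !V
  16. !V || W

B = False, V = False, U = False, W = False, A = True, E = True, D = True

Unit clause (A) forces A = True.
Unit clause (D) forces D = True.
In (!D || !W) only !W is left, so W = False.
In (!A || !U || W) only !U is left, so U = False.
In (!D || U || !V) only !V is left, so V = False.
In (E || W) only E is left, so E = True.
Set B = False.
All clauses satisfied.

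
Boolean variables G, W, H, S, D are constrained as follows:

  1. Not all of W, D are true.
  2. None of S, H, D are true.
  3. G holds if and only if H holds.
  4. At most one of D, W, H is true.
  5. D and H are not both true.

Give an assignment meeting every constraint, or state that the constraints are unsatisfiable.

G: False; W: True; H: False; S: False; D: False

  (1) {W, D}: 1/2 true — not all ✓
  (2) {S, H, D}: 0 true — none ✓
  (3) G=F, H=F — same ✓
  (4) {D, W, H}: 1 true — at most one ✓
  (5) D=F, H=F — not both ✓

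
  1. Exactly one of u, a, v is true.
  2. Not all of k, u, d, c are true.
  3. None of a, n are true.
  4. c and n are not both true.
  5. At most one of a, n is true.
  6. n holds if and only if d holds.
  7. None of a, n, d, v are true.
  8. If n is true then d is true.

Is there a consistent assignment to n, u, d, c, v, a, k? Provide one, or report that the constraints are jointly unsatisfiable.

n = False; u = True; d = False; c = True; v = False; a = False; k = True

  (1) {u, a, v}: 1 true — exactly one ✓
  (2) {k, u, d, c}: 3/4 true — not all ✓
  (3) {a, n}: 0 true — none ✓
  (4) c=T, n=F — not both ✓
  (5) {a, n}: 0 true — at most one ✓
  (6) n=F, d=F — same ✓
  (7) {a, n, d, v}: 0 true — none ✓
  (8) n=F ⇒ d: vacuous ✓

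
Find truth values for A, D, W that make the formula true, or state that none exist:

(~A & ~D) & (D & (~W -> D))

Case D = True: the conjunct ~D is False.
Case D = False: the conjunct D is False.
Both cases fail — unsatisfiable.

Unsatisfiable — no assignment works.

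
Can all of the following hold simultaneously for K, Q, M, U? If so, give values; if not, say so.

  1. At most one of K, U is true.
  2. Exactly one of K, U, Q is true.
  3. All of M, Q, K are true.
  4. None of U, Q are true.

Unsatisfiable — no assignment works.

Case Q = True:
  Constraint (4) is violated (Q=T) — contradiction.
Case Q = False:
  Constraint (3) is violated (Q=F) — contradiction.
Both cases fail — unsatisfiable.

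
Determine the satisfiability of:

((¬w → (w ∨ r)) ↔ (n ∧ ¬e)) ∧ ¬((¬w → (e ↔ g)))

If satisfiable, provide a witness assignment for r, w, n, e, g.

r: False; w: False; n: True; e: True; g: False

  (¬w → (w ∨ r)) ↔ (n ∧ ¬e) = True
    ¬w → (w ∨ r) = False
      ¬w = True
      w ∨ r = False
    n ∧ ¬e = False
      ¬e = False
  ¬((¬w → (e ↔ g))) = True
    ¬w → (e ↔ g) = False
      ¬w = True
      e ↔ g = False
Both conjuncts True, so the formula holds.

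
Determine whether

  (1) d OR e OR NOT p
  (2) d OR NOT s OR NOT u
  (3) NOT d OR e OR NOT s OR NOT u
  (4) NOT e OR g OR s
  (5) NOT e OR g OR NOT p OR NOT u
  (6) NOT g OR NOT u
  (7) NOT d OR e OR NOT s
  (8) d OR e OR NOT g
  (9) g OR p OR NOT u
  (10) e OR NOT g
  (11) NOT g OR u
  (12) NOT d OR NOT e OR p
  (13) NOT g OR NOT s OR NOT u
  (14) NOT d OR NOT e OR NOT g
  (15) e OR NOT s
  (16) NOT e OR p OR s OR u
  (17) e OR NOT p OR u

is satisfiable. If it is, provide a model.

s = True, u = False, p = True, g = False, e = True, d = True

Set s = True.
  then (e OR NOT s) forces e = True.
Try u = True:
  (d OR NOT s OR NOT u) forces d = True.
  (NOT g OR NOT u) forces g = False.
  (NOT e OR g OR NOT p OR NOT u) forces p = False.
  clause (g OR p OR NOT u) is falsified — backtrack.
So u = False.
  then (NOT g OR u) forces g = False.
Set p = True.
Set d = True.
All clauses satisfied.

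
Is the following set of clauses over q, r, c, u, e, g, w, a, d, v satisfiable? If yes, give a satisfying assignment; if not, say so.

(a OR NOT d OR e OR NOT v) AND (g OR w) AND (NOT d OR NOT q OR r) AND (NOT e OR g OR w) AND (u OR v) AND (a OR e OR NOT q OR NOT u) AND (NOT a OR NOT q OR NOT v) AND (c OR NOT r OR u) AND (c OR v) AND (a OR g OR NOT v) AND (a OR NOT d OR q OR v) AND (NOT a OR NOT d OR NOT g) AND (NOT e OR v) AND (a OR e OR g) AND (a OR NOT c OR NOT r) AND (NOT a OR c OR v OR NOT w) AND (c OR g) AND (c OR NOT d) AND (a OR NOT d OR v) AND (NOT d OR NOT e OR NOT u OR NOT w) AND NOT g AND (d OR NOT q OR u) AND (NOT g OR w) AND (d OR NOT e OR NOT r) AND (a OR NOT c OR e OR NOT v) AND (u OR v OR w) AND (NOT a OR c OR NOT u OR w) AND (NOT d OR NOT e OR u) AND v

q=F, r=T, c=T, u=T, e=F, g=F, w=T, a=T, d=F, v=T

Unit clause (NOT g) forces g = False.
Unit clause (v) forces v = True.
In (g OR w) only w is left, so w = True.
In (a OR g OR NOT v) only a is left, so a = True.
In (c OR g) only c is left, so c = True.
In (NOT a OR NOT q OR NOT v) only NOT q is left, so q = False.
Set r = True.
Set u = True.
Try e = True:
  (NOT d OR NOT e OR NOT u OR NOT w) forces d = False.
  clause (d OR NOT e OR NOT r) is falsified — backtrack.
So e = False.
Set d = False.
All clauses satisfied.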